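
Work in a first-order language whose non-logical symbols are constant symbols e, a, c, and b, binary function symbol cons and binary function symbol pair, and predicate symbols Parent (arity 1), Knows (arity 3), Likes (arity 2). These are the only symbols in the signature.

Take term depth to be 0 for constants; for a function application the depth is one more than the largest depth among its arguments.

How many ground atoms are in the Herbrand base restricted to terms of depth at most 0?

First count ground terms of depth ≤ 0.
Let N_k count ground terms of depth at most k. Each non-constant term of depth ≤ k is some function symbol applied to depth-≤(k−1) arguments, giving N_k = 4 + N_{k-1}^2 + N_{k-1}^2.
N_0 = 4
Explicitly: e, a, c, b.
So |H| = 4.
Each predicate of arity r yields |H|^r ground atoms (one per choice of an r-tuple from H):
  Parent: 4;  Knows: 4^3 = 64;  Likes: 4^2 = 16
Total ground atoms: 4 + 64 + 16 = 84.

84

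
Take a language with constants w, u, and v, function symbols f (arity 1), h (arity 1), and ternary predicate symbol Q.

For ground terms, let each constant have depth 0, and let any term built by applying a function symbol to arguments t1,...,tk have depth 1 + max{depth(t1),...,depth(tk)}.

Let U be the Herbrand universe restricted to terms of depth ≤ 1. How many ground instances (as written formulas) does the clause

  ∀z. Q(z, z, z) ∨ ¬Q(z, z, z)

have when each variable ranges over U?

Ground terms of depth ≤ 1:
  Let N_k count ground terms of depth at most k. Each non-constant term of depth ≤ k is some function symbol applied to depth-≤(k−1) arguments, giving N_k = 3 + N_{k-1} + N_{k-1}.
  N_0 = 3
  N_1 = 3 + 3 + 3 = 9
So there are 9 ground terms available for substitution.
The clause has 1 distinct variable (z), which appears in the body. In the free term algebra distinct substitutions yield syntactically distinct ground instances.
Number of ground instances = 9.

9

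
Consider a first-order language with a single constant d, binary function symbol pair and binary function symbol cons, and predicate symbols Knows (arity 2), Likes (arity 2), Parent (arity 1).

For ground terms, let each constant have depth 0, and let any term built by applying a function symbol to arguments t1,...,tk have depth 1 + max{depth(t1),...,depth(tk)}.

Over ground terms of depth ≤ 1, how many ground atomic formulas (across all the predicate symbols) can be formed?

First count ground terms of depth ≤ 1.
Let N_k = |{terms of depth ≤ k}|. Then N_0 = 1 and N_k = 1 + N_{k-1}^2 + N_{k-1}^2 for k ≥ 1 (one summand per function symbol, arity giving the exponent).
N_0 = 1
N_1 = 1 + 1^2 + 1^2 = 3
So |H| = 3.
A ground atom is a predicate applied to a tuple of terms from H, so the count is the sum over predicates of |H|^arity:
  Knows: 3^2 = 9;  Likes: 3^2 = 9;  Parent: 3
Total ground atoms: 9 + 9 + 3 = 21.

21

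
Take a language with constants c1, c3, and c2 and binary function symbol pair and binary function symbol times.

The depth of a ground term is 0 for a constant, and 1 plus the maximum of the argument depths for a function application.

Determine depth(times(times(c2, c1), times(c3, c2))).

depth(times(c2, c1)) = 1 + max(0, 0) = 1
depth(times(c3, c2)) = 1 + max(0, 0) = 1
depth(times(times(c2, c1), times(c3, c2))) = 1 + max(1, 1) = 2

2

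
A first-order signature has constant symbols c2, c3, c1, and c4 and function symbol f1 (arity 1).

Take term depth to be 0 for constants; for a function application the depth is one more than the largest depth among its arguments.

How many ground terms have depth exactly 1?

If N_k denotes the number of depth-≤k ground terms, the 4 constants give N_0 = 4, and each function symbol of arity r contributes N_{k-1}^r new terms at level k: N_k = 4 + N_{k-1}.
N_0 = 4
N_1 = 4 + 4 = 8
Terms of depth exactly 1: N_1 − N_0 = 8 − 4 = 4.

4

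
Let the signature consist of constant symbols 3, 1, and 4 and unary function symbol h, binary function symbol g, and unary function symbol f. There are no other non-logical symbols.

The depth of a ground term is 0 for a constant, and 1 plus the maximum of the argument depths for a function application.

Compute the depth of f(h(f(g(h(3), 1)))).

depth(h(3)) = 1 + depth(3) = 1 + 0 = 1
depth(g(h(3), 1)) = 1 + max(1, 0) = 2
depth(f(g(h(3), 1))) = 1 + depth(g(h(3), 1)) = 1 + 2 = 3
depth(h(f(g(h(3), 1)))) = 1 + depth(f(g(h(3), 1))) = 1 + 3 = 4
depth(f(h(f(g(h(3), 1))))) = 1 + depth(h(f(g(h(3), 1)))) = 1 + 4 = 5

5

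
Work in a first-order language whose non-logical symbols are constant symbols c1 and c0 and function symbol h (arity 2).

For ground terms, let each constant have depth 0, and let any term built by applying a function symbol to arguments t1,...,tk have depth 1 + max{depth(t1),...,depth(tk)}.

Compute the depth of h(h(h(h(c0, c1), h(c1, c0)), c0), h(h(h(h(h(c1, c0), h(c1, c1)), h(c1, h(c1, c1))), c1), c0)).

depth(h(c0, c1)) = 1 + max(0, 0) = 1
depth(h(c1, c0)) = 1 + max(0, 0) = 1
depth(h(h(c0, c1), h(c1, c0))) = 1 + max(1, 1) = 2
depth(h(h(h(c0, c1), h(c1, c0)), c0)) = 1 + max(2, 0) = 3
depth(h(c1, c1)) = 1 + max(0, 0) = 1
depth(h(h(c1, c0), h(c1, c1))) = 1 + max(1, 1) = 2
depth(h(c1, h(c1, c1))) = 1 + max(0, 1) = 2
depth(h(h(h(c1, c0), h(c1, c1)), h(c1, h(c1, c1)))) = 1 + max(2, 2) = 3
depth(h(h(h(h(c1, c0), h(c1, c1)), h(c1, h(c1, c1))), c1)) = 1 + max(3, 0) = 4
depth(h(h(h(h(h(c1, c0), h(c1, c1)), h(c1, h(c1, c1))), c1), c0)) = 1 + max(4, 0) = 5
depth(h(h(h(h(c0, c1), h(c1, c0)), c0), h(h(h(h(h(c1, c0), h(c1, c1)), h(c1, h(c1, c1))), c1), c0))) = 1 + max(3, 5) = 6

6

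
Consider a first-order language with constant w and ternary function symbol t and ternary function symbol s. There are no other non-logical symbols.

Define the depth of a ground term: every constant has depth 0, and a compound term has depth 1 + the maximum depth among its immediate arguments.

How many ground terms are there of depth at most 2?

Count level by level. With function symbols t/3, s/3, the terms of depth ≤ k are the 1 constant together with each function applied to depth-≤(k−1) tuples, so N_k = 1 + N_{k-1}^3 + N_{k-1}^3.
N_0 = 1
N_1 = 1 + 1^3 + 1^3 = 3
N_2 = 1 + 3^3 + 3^3 = 55

55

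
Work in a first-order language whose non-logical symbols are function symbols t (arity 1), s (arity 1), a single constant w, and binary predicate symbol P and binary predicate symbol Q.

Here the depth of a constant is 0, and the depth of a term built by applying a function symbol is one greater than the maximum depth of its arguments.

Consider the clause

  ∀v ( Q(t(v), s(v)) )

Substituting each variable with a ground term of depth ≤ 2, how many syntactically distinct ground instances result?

7

Ground terms of depth ≤ 2:
  Let N_k = |{terms of depth ≤ k}|. Then N_0 = 1 and N_k = 1 + N_{k-1} + N_{k-1} for k ≥ 1 (one summand per function symbol, arity giving the exponent).
  N_0 = 1
  N_1 = 1 + 1 + 1 = 3
  N_2 = 1 + 3 + 3 = 7
So there are 7 ground terms available for substitution.
The body mentions the single quantified variable v; since ground terms form a free algebra, no two substitutions collapse to the same formula.
Number of ground instances = 7.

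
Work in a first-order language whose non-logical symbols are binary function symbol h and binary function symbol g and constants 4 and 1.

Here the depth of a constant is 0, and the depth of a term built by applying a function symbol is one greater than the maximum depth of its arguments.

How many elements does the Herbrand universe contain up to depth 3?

81610

Count level by level. With function symbols h/2, g/2, the terms of depth ≤ k are the 2 constants together with each function applied to depth-≤(k−1) tuples, so N_k = 2 + N_{k-1}^2 + N_{k-1}^2.
N_0 = 2
N_1 = 2 + 2^2 + 2^2 = 10
N_2 = 2 + 10^2 + 10^2 = 202
N_3 = 2 + 202^2 + 202^2 = 81610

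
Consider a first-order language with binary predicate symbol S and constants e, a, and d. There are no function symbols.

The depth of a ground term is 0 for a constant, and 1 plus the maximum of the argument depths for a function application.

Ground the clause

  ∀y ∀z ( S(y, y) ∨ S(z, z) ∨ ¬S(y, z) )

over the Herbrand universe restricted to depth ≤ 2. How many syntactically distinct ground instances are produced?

Ground terms of depth ≤ 2:
  With no function symbols every ground term is a constant, so there are exactly 3 ground terms at every depth bound.
  N_0 = 3
  N_1 = 3
  N_2 = 3
  Explicitly: e, a, d.
So there are 3 ground terms available for substitution.
The clause has 2 distinct variables (y, z), each appearing in the body. In the free term algebra distinct substitutions yield syntactically distinct ground instances.
Number of ground instances = 3^2 = 9.

9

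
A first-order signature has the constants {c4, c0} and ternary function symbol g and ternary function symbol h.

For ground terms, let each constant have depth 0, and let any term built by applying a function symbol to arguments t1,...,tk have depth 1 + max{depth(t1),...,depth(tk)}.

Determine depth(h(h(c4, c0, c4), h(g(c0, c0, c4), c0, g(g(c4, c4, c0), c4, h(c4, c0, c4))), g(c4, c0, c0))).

4

depth(h(c4, c0, c4)) = 1 + max(0, 0, 0) = 1
depth(g(c0, c0, c4)) = 1 + max(0, 0, 0) = 1
depth(g(c4, c4, c0)) = 1 + max(0, 0, 0) = 1
depth(g(g(c4, c4, c0), c4, h(c4, c0, c4))) = 1 + max(1, 0, 1) = 2
depth(h(g(c0, c0, c4), c0, g(g(c4, c4, c0), c4, h(c4, c0, c4)))) = 1 + max(1, 0, 2) = 3
depth(g(c4, c0, c0)) = 1 + max(0, 0, 0) = 1
depth(h(h(c4, c0, c4), h(g(c0, c0, c4), c0, g(g(c4, c4, c0), c4, h(c4, c0, c4))), g(c4, c0, c0))) = 1 + max(1, 3, 1) = 4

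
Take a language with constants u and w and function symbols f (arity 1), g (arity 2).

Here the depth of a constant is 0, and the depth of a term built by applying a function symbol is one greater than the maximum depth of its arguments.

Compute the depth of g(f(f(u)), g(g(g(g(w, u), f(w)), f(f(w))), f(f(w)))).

depth(f(u)) = 1 + depth(u) = 1 + 0 = 1
depth(f(f(u))) = 1 + depth(f(u)) = 1 + 1 = 2
depth(g(w, u)) = 1 + max(0, 0) = 1
depth(f(w)) = 1 + depth(w) = 1 + 0 = 1
depth(g(g(w, u), f(w))) = 1 + max(1, 1) = 2
depth(f(f(w))) = 1 + depth(f(w)) = 1 + 1 = 2
depth(g(g(g(w, u), f(w)), f(f(w)))) = 1 + max(2, 2) = 3
depth(g(g(g(g(w, u), f(w)), f(f(w))), f(f(w)))) = 1 + max(3, 2) = 4
depth(g(f(f(u)), g(g(g(g(w, u), f(w)), f(f(w))), f(f(w))))) = 1 + max(2, 4) = 5

5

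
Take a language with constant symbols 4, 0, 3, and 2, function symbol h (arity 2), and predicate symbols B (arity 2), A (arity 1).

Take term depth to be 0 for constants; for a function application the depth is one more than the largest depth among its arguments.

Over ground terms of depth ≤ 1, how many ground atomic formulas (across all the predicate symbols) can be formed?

420

First count ground terms of depth ≤ 1.
Write N_k for the number of ground terms of depth ≤ k. A term of depth ≤ k is either a constant or a function symbol applied to arguments of depth ≤ k−1, so N_k = 4 + N_{k-1}^2.
N_0 = 4
N_1 = 4 + 4^2 = 20
So |H| = 20.
A ground atom is a predicate applied to a tuple of terms from H, so the count is the sum over predicates of |H|^arity:
  B: 20^2 = 400;  A: 20
Total ground atoms: 400 + 20 = 420.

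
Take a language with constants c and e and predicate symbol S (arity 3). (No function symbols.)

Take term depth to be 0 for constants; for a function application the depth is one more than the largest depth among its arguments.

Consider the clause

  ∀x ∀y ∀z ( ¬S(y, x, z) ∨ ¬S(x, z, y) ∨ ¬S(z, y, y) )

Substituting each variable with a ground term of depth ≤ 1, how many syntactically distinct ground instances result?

Ground terms of depth ≤ 1:
  With no function symbols every ground term is a constant, so there are exactly 2 ground terms at every depth bound.
  N_0 = 2
  N_1 = 2
So there are 2 ground terms available for substitution.
The clause has 3 distinct variables (x, y, z), each appearing in the body. In the free term algebra distinct substitutions yield syntactically distinct ground instances.
Number of ground instances = 2^3 = 8.

8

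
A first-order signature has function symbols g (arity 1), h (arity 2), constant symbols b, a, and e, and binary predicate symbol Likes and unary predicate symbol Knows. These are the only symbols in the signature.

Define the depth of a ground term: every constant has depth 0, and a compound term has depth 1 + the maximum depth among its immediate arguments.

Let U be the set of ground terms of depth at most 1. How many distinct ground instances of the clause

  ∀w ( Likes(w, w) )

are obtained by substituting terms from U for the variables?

Ground terms of depth ≤ 1:
  Let N_k count ground terms of depth at most k. Each non-constant term of depth ≤ k is some function symbol applied to depth-≤(k−1) arguments, giving N_k = 3 + N_{k-1} + N_{k-1}^2.
  N_0 = 3
  N_1 = 3 + 3 + 3^2 = 15
So there are 15 ground terms available for substitution.
There is 1 variable to instantiate (w),  occurring in at least one literal, so different choices give different ground instances.
Number of ground instances = 15.

15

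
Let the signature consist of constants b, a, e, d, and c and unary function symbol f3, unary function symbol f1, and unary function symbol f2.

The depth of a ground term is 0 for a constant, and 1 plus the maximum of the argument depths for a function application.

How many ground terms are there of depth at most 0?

5

If N_k denotes the number of depth-≤k ground terms, the 5 constants give N_0 = 5, and each function symbol of arity r contributes N_{k-1}^r new terms at level k: N_k = 5 + N_{k-1} + N_{k-1} + N_{k-1}.
N_0 = 5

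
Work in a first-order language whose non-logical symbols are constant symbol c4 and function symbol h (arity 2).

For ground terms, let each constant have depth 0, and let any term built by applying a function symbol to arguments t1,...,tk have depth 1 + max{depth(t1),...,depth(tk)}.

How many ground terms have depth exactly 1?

Count level by level. With function symbols h/2, the terms of depth ≤ k are the 1 constant together with each function applied to depth-≤(k−1) tuples, so N_k = 1 + N_{k-1}^2.
N_0 = 1
N_1 = 1 + 1^2 = 2
Terms of depth exactly 1: N_1 − N_0 = 2 − 1 = 1.

1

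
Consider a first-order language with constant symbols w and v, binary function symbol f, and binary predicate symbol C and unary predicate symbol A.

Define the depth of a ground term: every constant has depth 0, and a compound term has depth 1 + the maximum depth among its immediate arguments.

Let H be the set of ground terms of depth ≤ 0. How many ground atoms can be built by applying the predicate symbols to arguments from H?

6

First count ground terms of depth ≤ 0.
Write N_k for the number of ground terms of depth ≤ k. A term of depth ≤ k is either a constant or a function symbol applied to arguments of depth ≤ k−1, so N_k = 2 + N_{k-1}^2.
N_0 = 2
Explicitly: w, v.
So |H| = 2.
For each predicate symbol, the number of ground atoms is |H| raised to its arity; summing:
  C: 2^2 = 4;  A: 2
Total ground atoms: 4 + 2 = 6.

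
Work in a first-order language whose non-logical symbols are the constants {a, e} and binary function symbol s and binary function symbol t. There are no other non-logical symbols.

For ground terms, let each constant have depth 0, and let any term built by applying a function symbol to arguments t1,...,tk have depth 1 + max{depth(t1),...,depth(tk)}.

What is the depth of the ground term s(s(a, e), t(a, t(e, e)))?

3

depth(s(a, e)) = 1 + max(0, 0) = 1
depth(t(e, e)) = 1 + max(0, 0) = 1
depth(t(a, t(e, e))) = 1 + max(0, 1) = 2
depth(s(s(a, e), t(a, t(e, e)))) = 1 + max(1, 2) = 3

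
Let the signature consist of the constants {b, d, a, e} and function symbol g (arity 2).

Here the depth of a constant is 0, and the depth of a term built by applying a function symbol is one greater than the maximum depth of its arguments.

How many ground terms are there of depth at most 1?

20

Count level by level. With function symbols g/2, the terms of depth ≤ k are the 4 constants together with each function applied to depth-≤(k−1) tuples, so N_k = 4 + N_{k-1}^2.
N_0 = 4
N_1 = 4 + 4^2 = 20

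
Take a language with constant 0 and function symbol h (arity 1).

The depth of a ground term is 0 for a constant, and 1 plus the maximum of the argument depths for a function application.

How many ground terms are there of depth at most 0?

1

Write N_k for the number of ground terms of depth ≤ k. A term of depth ≤ k is either a constant or a function symbol applied to arguments of depth ≤ k−1, so N_k = 1 + N_{k-1}.
N_0 = 1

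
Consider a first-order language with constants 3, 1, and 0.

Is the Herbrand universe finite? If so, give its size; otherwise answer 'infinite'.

3

There are no function symbols, so every ground term is one of the 3 constants.
The Herbrand universe is {3, 1, 0}, which is finite with 3 elements.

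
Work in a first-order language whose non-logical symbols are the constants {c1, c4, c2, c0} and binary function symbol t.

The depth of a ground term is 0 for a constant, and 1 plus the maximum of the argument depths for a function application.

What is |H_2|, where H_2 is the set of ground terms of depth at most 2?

404

If N_k denotes the number of depth-≤k ground terms, the 4 constants give N_0 = 4, and each function symbol of arity r contributes N_{k-1}^r new terms at level k: N_k = 4 + N_{k-1}^2.
N_0 = 4
N_1 = 4 + 4^2 = 20
N_2 = 4 + 20^2 = 404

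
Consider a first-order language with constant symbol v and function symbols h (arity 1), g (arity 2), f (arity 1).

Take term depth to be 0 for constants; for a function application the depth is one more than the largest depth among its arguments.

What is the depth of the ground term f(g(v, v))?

2

depth(g(v, v)) = 1 + max(0, 0) = 1
depth(f(g(v, v))) = 1 + depth(g(v, v)) = 1 + 1 = 2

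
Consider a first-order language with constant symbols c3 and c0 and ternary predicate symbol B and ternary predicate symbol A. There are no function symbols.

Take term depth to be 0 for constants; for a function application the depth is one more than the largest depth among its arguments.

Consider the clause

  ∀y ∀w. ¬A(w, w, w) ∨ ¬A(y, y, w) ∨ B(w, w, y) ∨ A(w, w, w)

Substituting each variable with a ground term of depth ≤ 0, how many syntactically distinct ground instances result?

Ground terms of depth ≤ 0:
  With no function symbols every ground term is a constant, so there are exactly 2 ground terms at every depth bound.
  N_0 = 2
  Explicitly: c3, c0.
So there are 2 ground terms available for substitution.
There are 2 variables to instantiate (y, w), each occurring in at least one literal, so different choices give different ground instances.
Number of ground instances = 2^2 = 4.

4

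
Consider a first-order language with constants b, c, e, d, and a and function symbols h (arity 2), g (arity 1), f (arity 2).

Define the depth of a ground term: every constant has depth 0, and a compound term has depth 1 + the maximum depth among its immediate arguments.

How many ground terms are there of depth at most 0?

5

If N_k denotes the number of depth-≤k ground terms, the 5 constants give N_0 = 5, and each function symbol of arity r contributes N_{k-1}^r new terms at level k: N_k = 5 + N_{k-1}^2 + N_{k-1} + N_{k-1}^2.
N_0 = 5
Explicitly: b, c, e, d, a.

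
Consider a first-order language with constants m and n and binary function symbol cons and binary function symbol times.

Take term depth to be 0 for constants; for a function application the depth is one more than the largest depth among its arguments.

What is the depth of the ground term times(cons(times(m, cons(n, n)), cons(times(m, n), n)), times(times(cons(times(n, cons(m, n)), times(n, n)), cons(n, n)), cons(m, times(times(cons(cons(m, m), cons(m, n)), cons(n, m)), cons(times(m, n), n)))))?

7

depth(cons(n, n)) = 1 + max(0, 0) = 1
depth(times(m, cons(n, n))) = 1 + max(0, 1) = 2
depth(times(m, n)) = 1 + max(0, 0) = 1
depth(cons(times(m, n), n)) = 1 + max(1, 0) = 2
depth(cons(times(m, cons(n, n)), cons(times(m, n), n))) = 1 + max(2, 2) = 3
depth(cons(m, n)) = 1 + max(0, 0) = 1
depth(times(n, cons(m, n))) = 1 + max(0, 1) = 2
depth(times(n, n)) = 1 + max(0, 0) = 1
depth(cons(times(n, cons(m, n)), times(n, n))) = 1 + max(2, 1) = 3
depth(times(cons(times(n, cons(m, n)), times(n, n)), cons(n, n))) = 1 + max(3, 1) = 4
depth(cons(m, m)) = 1 + max(0, 0) = 1
depth(cons(cons(m, m), cons(m, n))) = 1 + max(1, 1) = 2
depth(cons(n, m)) = 1 + max(0, 0) = 1
depth(times(cons(cons(m, m), cons(m, n)), cons(n, m))) = 1 + max(2, 1) = 3
depth(times(times(cons(cons(m, m), cons(m, n)), cons(n, m)), cons(times(m, n), n))) = 1 + max(3, 2) = 4
depth(cons(m, times(times(cons(cons(m, m), cons(m, n)), cons(n, m)), cons(times(m, n), n)))) = 1 + max(0, 4) = 5
depth(times(times(cons(times(n, cons(m, n)), times(n, n)), cons(n, n)), cons(m, times(times(cons(cons(m, m), cons(m, n)), cons(n, m)), cons(times(m, n), n))))) = 1 + max(4, 5) = 6
depth(times(cons(times(m, cons(n, n)), cons(times(m, n), n)), times(times(cons(times(n, cons(m, n)), times(n, n)), cons(n, n)), cons(m, times(times(cons(cons(m, m), cons(m, n)), cons(n, m)), cons(times(m, n), n)))))) = 1 + max(3, 6) = 7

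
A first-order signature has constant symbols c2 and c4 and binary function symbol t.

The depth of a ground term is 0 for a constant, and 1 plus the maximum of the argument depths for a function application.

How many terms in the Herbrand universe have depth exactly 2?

Write N_k for the number of ground terms of depth ≤ k. A term of depth ≤ k is either a constant or a function symbol applied to arguments of depth ≤ k−1, so N_k = 2 + N_{k-1}^2.
N_0 = 2
N_1 = 2 + 2^2 = 6
N_2 = 2 + 6^2 = 38
Terms of depth exactly 2: N_2 − N_1 = 38 − 6 = 32.

32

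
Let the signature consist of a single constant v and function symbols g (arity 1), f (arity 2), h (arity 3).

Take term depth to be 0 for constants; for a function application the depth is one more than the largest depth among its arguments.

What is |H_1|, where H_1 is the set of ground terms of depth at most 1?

4

Let N_k count ground terms of depth at most k. Each non-constant term of depth ≤ k is some function symbol applied to depth-≤(k−1) arguments, giving N_k = 1 + N_{k-1} + N_{k-1}^2 + N_{k-1}^3.
N_0 = 1
N_1 = 1 + 1 + 1^2 + 1^3 = 4
Explicitly: v, g(v), f(v, v), h(v, v, v).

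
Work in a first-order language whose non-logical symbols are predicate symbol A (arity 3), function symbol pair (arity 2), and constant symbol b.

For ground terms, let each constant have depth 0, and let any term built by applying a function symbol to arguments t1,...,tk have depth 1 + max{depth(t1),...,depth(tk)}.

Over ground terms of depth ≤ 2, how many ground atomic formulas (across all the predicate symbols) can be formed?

125

First count ground terms of depth ≤ 2.
Let N_k = |{terms of depth ≤ k}|. Then N_0 = 1 and N_k = 1 + N_{k-1}^2 for k ≥ 1 (one summand per function symbol, arity giving the exponent).
N_0 = 1
N_1 = 1 + 1^2 = 2
N_2 = 1 + 2^2 = 5
Explicitly: b, pair(b, b), pair(b, pair(b, b)), pair(pair(b, b), b), pair(pair(b, b), pair(b, b)).
So |H| = 5.
Ground atoms are formed by filling each argument slot of a predicate with a term from H, so an r-ary predicate gives |H|^r atoms:
  A: 5^3 = 125
Total ground atoms: 125.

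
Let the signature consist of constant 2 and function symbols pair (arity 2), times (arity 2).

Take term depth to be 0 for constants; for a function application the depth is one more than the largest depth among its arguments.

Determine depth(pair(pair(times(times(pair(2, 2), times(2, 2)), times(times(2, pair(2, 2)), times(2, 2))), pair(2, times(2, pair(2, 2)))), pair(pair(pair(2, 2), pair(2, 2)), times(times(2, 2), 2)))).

6

depth(pair(2, 2)) = 1 + max(0, 0) = 1
depth(times(2, 2)) = 1 + max(0, 0) = 1
depth(times(pair(2, 2), times(2, 2))) = 1 + max(1, 1) = 2
depth(times(2, pair(2, 2))) = 1 + max(0, 1) = 2
depth(times(times(2, pair(2, 2)), times(2, 2))) = 1 + max(2, 1) = 3
depth(times(times(pair(2, 2), times(2, 2)), times(times(2, pair(2, 2)), times(2, 2)))) = 1 + max(2, 3) = 4
depth(pair(2, times(2, pair(2, 2)))) = 1 + max(0, 2) = 3
depth(pair(times(times(pair(2, 2), times(2, 2)), times(times(2, pair(2, 2)), times(2, 2))), pair(2, times(2, pair(2, 2))))) = 1 + max(4, 3) = 5
depth(pair(pair(2, 2), pair(2, 2))) = 1 + max(1, 1) = 2
depth(times(times(2, 2), 2)) = 1 + max(1, 0) = 2
depth(pair(pair(pair(2, 2), pair(2, 2)), times(times(2, 2), 2))) = 1 + max(2, 2) = 3
depth(pair(pair(times(times(pair(2, 2), times(2, 2)), times(times(2, pair(2, 2)), times(2, 2))), pair(2, times(2, pair(2, 2)))), pair(pair(pair(2, 2), pair(2, 2)), times(times(2, 2), 2)))) = 1 + max(5, 3) = 6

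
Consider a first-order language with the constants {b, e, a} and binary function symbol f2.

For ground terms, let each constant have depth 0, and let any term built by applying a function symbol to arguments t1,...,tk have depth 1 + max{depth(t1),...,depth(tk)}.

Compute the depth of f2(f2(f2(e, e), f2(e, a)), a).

3

depth(f2(e, e)) = 1 + max(0, 0) = 1
depth(f2(e, a)) = 1 + max(0, 0) = 1
depth(f2(f2(e, e), f2(e, a))) = 1 + max(1, 1) = 2
depth(f2(f2(f2(e, e), f2(e, a)), a)) = 1 + max(2, 0) = 3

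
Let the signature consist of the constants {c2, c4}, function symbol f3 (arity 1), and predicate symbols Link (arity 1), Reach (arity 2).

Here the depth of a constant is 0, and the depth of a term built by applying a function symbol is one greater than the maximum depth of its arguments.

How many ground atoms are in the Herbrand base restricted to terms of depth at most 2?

42

First count ground terms of depth ≤ 2.
Let N_k count ground terms of depth at most k. Each non-constant term of depth ≤ k is some function symbol applied to depth-≤(k−1) arguments, giving N_k = 2 + N_{k-1}.
N_0 = 2
N_1 = 2 + 2 = 4
N_2 = 2 + 4 = 6
Explicitly: c2, c4, f3(c2), f3(c4), f3(f3(c2)), f3(f3(c4)).
So |H| = 6.
Ground atoms are formed by filling each argument slot of a predicate with a term from H, so an r-ary predicate gives |H|^r atoms:
  Link: 6;  Reach: 6^2 = 36
Total ground atoms: 6 + 36 = 42.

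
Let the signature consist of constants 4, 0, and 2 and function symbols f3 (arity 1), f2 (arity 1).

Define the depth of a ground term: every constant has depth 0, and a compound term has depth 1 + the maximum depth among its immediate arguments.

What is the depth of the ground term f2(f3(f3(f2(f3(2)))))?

depth(f3(2)) = 1 + depth(2) = 1 + 0 = 1
depth(f2(f3(2))) = 1 + depth(f3(2)) = 1 + 1 = 2
depth(f3(f2(f3(2)))) = 1 + depth(f2(f3(2))) = 1 + 2 = 3
depth(f3(f3(f2(f3(2))))) = 1 + depth(f3(f2(f3(2)))) = 1 + 3 = 4
depth(f2(f3(f3(f2(f3(2)))))) = 1 + depth(f3(f3(f2(f3(2))))) = 1 + 4 = 5

5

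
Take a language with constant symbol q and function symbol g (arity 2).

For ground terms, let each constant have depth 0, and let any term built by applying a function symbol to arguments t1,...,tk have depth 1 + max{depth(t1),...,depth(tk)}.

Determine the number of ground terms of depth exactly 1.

1

If N_k denotes the number of depth-≤k ground terms, the 1 constant gives N_0 = 1, and each function symbol of arity r contributes N_{k-1}^r new terms at level k: N_k = 1 + N_{k-1}^2.
N_0 = 1
N_1 = 1 + 1^2 = 2
Terms of depth exactly 1: N_1 − N_0 = 2 − 1 = 1.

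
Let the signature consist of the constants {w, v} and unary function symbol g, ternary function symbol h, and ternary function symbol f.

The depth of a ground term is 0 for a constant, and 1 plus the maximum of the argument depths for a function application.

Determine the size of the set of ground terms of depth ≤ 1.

20

If N_k denotes the number of depth-≤k ground terms, the 2 constants give N_0 = 2, and each function symbol of arity r contributes N_{k-1}^r new terms at level k: N_k = 2 + N_{k-1} + N_{k-1}^3 + N_{k-1}^3.
N_0 = 2
N_1 = 2 + 2 + 2^3 + 2^3 = 20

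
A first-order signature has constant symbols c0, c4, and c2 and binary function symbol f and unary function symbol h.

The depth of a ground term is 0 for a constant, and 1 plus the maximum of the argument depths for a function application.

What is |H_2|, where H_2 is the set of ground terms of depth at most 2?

243

Let N_k count ground terms of depth at most k. Each non-constant term of depth ≤ k is some function symbol applied to depth-≤(k−1) arguments, giving N_k = 3 + N_{k-1}^2 + N_{k-1}.
N_0 = 3
N_1 = 3 + 3^2 + 3 = 15
N_2 = 3 + 15^2 + 15 = 243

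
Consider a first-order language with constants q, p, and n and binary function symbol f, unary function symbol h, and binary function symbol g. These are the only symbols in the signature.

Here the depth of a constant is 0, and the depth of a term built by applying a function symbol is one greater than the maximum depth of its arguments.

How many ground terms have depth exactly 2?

1155

Write N_k for the number of ground terms of depth ≤ k. A term of depth ≤ k is either a constant or a function symbol applied to arguments of depth ≤ k−1, so N_k = 3 + N_{k-1}^2 + N_{k-1} + N_{k-1}^2.
N_0 = 3
N_1 = 3 + 3^2 + 3 + 3^2 = 24
N_2 = 3 + 24^2 + 24 + 24^2 = 1179
Terms of depth exactly 2: N_2 − N_1 = 1179 − 24 = 1155.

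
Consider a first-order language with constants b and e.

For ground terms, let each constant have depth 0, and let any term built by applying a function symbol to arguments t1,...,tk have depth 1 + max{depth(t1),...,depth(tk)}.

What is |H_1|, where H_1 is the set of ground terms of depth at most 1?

With no function symbols every ground term is a constant, so there are exactly 2 ground terms at every depth bound.
N_0 = 2
N_1 = 2
Explicitly: b, e.

2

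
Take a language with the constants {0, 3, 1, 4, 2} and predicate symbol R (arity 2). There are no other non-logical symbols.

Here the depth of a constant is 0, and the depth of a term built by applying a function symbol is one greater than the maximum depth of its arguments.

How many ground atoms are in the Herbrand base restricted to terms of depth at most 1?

25

First count ground terms of depth ≤ 1.
With no function symbols every ground term is a constant, so there are exactly 5 ground terms at every depth bound.
N_0 = 5
N_1 = 5
So |H| = 5.
A ground atom is a predicate applied to a tuple of terms from H, so the count is the sum over predicates of |H|^arity:
  R: 5^2 = 25
Total ground atoms: 25.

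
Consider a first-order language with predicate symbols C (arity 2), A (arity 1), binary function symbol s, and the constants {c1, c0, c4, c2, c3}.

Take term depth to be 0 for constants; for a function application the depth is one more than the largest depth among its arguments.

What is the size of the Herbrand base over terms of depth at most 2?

819930

First count ground terms of depth ≤ 2.
Let N_k = |{terms of depth ≤ k}|. Then N_0 = 5 and N_k = 5 + N_{k-1}^2 for k ≥ 1 (one summand per function symbol, arity giving the exponent).
N_0 = 5
N_1 = 5 + 5^2 = 30
N_2 = 5 + 30^2 = 905
So |H| = 905.
For each predicate symbol, the number of ground atoms is |H| raised to its arity; summing:
  C: 905^2 = 819025;  A: 905
Total ground atoms: 819025 + 905 = 819930.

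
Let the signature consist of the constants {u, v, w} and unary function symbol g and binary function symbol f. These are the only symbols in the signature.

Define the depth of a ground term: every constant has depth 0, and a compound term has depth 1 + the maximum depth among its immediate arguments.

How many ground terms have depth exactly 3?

59052

Let N_k count ground terms of depth at most k. Each non-constant term of depth ≤ k is some function symbol applied to depth-≤(k−1) arguments, giving N_k = 3 + N_{k-1} + N_{k-1}^2.
N_0 = 3
N_1 = 3 + 3 + 3^2 = 15
N_2 = 3 + 15 + 15^2 = 243
N_3 = 3 + 243 + 243^2 = 59295
Terms of depth exactly 3: N_3 − N_2 = 59295 − 243 = 59052.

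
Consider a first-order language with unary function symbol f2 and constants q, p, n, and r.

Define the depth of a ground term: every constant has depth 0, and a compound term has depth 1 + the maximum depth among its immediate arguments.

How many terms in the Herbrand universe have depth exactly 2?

Let N_k = |{terms of depth ≤ k}|. Then N_0 = 4 and N_k = 4 + N_{k-1} for k ≥ 1 (one summand per function symbol, arity giving the exponent).
N_0 = 4
N_1 = 4 + 4 = 8
N_2 = 4 + 8 = 12
Terms of depth exactly 2: N_2 − N_1 = 12 − 8 = 4.

4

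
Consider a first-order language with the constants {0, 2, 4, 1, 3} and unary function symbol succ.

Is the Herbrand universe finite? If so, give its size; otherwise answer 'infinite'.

The signature has at least one function symbol (succ, arity 1) and at least one constant (0).
Iterating succ gives infinitely many distinct ground terms: 0, succ(0), succ(succ(0)), ...
So the Herbrand universe is infinite.

infinite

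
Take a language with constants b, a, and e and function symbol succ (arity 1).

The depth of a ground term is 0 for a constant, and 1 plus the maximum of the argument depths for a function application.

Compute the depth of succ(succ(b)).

2

depth(succ(b)) = 1 + depth(b) = 1 + 0 = 1
depth(succ(succ(b))) = 1 + depth(succ(b)) = 1 + 1 = 2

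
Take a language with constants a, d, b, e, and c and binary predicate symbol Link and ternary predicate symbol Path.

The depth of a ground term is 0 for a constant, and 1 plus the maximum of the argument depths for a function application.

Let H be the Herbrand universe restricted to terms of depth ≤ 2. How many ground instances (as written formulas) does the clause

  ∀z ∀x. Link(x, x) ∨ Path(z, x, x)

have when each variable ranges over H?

Ground terms of depth ≤ 2:
  With no function symbols every ground term is a constant, so there are exactly 5 ground terms at every depth bound.
  N_0 = 5
  N_1 = 5
  N_2 = 5
  Explicitly: a, d, b, e, c.
So there are 5 ground terms available for substitution.
The body mentions every one of the 2 quantified variables; since ground terms form a free algebra, no two substitutions collapse to the same formula.
Number of ground instances = 5^2 = 25.

25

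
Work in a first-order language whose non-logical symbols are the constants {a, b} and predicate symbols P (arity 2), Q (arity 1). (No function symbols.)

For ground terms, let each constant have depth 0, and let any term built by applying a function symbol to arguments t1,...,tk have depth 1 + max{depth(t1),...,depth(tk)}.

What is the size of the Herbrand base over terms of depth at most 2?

First count ground terms of depth ≤ 2.
With no function symbols every ground term is a constant, so there are exactly 2 ground terms at every depth bound.
N_0 = 2
N_1 = 2
N_2 = 2
So |H| = 2.
A ground atom is a predicate applied to a tuple of terms from H, so the count is the sum over predicates of |H|^arity:
  P: 2^2 = 4;  Q: 2
Total ground atoms: 4 + 2 = 6.

6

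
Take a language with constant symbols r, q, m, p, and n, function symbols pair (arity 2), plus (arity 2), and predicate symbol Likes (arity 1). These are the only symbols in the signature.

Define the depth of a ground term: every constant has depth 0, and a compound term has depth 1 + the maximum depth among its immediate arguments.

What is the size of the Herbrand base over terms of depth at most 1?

55

First count ground terms of depth ≤ 1.
If N_k denotes the number of depth-≤k ground terms, the 5 constants give N_0 = 5, and each function symbol of arity r contributes N_{k-1}^r new terms at level k: N_k = 5 + N_{k-1}^2 + N_{k-1}^2.
N_0 = 5
N_1 = 5 + 5^2 + 5^2 = 55
So |H| = 55.
Ground atoms are formed by filling each argument slot of a predicate with a term from H, so an r-ary predicate gives |H|^r atoms:
  Likes: 55
Total ground atoms: 55.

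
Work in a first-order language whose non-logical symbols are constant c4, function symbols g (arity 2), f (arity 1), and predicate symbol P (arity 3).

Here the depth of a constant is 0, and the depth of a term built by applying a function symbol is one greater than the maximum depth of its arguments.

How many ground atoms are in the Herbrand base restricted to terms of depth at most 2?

2197

First count ground terms of depth ≤ 2.
Write N_k for the number of ground terms of depth ≤ k. A term of depth ≤ k is either a constant or a function symbol applied to arguments of depth ≤ k−1, so N_k = 1 + N_{k-1}^2 + N_{k-1}.
N_0 = 1
N_1 = 1 + 1^2 + 1 = 3
N_2 = 1 + 3^2 + 3 = 13
So |H| = 13.
Each predicate of arity r yields |H|^r ground atoms (one per choice of an r-tuple from H):
  P: 13^3 = 2197
Total ground atoms: 2197.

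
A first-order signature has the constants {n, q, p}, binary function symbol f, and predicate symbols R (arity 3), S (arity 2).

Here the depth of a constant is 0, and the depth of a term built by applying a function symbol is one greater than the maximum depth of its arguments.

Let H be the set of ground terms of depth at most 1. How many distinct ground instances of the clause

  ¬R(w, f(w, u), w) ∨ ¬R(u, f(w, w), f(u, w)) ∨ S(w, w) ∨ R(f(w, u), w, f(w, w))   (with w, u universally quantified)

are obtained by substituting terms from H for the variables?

Ground terms of depth ≤ 1:
  Count level by level. With function symbols f/2, the terms of depth ≤ k are the 3 constants together with each function applied to depth-≤(k−1) tuples, so N_k = 3 + N_{k-1}^2.
  N_0 = 3
  N_1 = 3 + 3^2 = 12
  Explicitly: n, q, p, f(n, n), f(n, q), f(n, p), f(q, n), f(q, q), f(q, p), f(p, n), f(p, q), f(p, p).
So there are 12 ground terms available for substitution.
The clause has 2 distinct variables (w, u), each appearing in the body. In the free term algebra distinct substitutions yield syntactically distinct ground instances.
Number of ground instances = 12^2 = 144.

144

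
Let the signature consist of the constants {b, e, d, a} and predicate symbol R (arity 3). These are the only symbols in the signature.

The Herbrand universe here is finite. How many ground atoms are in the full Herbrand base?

64

With no function symbols, the Herbrand universe is just the 4 constants.
Ground atoms per predicate: R: 4^3 = 64.
Herbrand base size = 64 = 64.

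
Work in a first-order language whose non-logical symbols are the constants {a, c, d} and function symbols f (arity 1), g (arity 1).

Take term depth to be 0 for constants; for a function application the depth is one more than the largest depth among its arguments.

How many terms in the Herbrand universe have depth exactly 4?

48

If N_k denotes the number of depth-≤k ground terms, the 3 constants give N_0 = 3, and each function symbol of arity r contributes N_{k-1}^r new terms at level k: N_k = 3 + N_{k-1} + N_{k-1}.
N_0 = 3
N_1 = 3 + 3 + 3 = 9
N_2 = 3 + 9 + 9 = 21
N_3 = 3 + 21 + 21 = 45
N_4 = 3 + 45 + 45 = 93
Terms of depth exactly 4: N_4 − N_3 = 93 − 45 = 48.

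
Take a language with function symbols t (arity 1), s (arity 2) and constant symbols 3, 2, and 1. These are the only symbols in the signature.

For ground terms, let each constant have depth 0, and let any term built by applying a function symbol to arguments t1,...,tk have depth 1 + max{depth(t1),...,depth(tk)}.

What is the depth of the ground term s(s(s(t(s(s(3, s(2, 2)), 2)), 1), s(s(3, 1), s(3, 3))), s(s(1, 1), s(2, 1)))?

depth(s(2, 2)) = 1 + max(0, 0) = 1
depth(s(3, s(2, 2))) = 1 + max(0, 1) = 2
depth(s(s(3, s(2, 2)), 2)) = 1 + max(2, 0) = 3
depth(t(s(s(3, s(2, 2)), 2))) = 1 + depth(s(s(3, s(2, 2)), 2)) = 1 + 3 = 4
depth(s(t(s(s(3, s(2, 2)), 2)), 1)) = 1 + max(4, 0) = 5
depth(s(3, 1)) = 1 + max(0, 0) = 1
depth(s(3, 3)) = 1 + max(0, 0) = 1
depth(s(s(3, 1), s(3, 3))) = 1 + max(1, 1) = 2
depth(s(s(t(s(s(3, s(2, 2)), 2)), 1), s(s(3, 1), s(3, 3)))) = 1 + max(5, 2) = 6
depth(s(1, 1)) = 1 + max(0, 0) = 1
depth(s(2, 1)) = 1 + max(0, 0) = 1
depth(s(s(1, 1), s(2, 1))) = 1 + max(1, 1) = 2
depth(s(s(s(t(s(s(3, s(2, 2)), 2)), 1), s(s(3, 1), s(3, 3))), s(s(1, 1), s(2, 1)))) = 1 + max(6, 2) = 7

7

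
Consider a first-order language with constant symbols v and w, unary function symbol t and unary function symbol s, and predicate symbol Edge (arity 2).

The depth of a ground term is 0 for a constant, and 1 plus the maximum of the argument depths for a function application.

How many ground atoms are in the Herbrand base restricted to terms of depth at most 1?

First count ground terms of depth ≤ 1.
Let N_k = |{terms of depth ≤ k}|. Then N_0 = 2 and N_k = 2 + N_{k-1} + N_{k-1} for k ≥ 1 (one summand per function symbol, arity giving the exponent).
N_0 = 2
N_1 = 2 + 2 + 2 = 6
So |H| = 6.
For each predicate symbol, the number of ground atoms is |H| raised to its arity; summing:
  Edge: 6^2 = 36
Total ground atoms: 36.

36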